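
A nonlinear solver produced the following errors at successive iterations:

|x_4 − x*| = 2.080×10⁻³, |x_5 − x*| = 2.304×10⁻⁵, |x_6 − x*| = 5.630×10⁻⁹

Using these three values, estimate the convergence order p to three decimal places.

1.847

p ≈ ln(|x_6 − x*|/|x_5 − x*|) / ln(|x_5 − x*|/|x_4 − x*|)
  = ln(5.630×10⁻⁹/2.304×10⁻⁵) / ln(2.304×10⁻⁵/2.080×10⁻³)
  = ln(0.000244358) / ln(0.0110769)
  = -8.316876 / -4.502893 ≈ 1.847007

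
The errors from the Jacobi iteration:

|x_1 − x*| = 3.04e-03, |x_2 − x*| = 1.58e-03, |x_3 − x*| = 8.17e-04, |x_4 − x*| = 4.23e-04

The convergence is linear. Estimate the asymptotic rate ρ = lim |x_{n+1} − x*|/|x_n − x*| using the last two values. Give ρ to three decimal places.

0.518

ρ ≈ |x_4 − x*|/|x_3 − x*| = 4.23e-04/8.17e-04 = 0.51775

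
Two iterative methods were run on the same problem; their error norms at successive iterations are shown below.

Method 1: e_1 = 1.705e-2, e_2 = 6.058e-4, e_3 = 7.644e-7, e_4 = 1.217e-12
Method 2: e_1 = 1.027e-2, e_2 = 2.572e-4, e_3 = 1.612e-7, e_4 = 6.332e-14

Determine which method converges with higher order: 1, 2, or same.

Method 1: p ≈ ln(1.217e-12/7.644e-7)/ln(7.644e-7/6.058e-4) ≈ 2.00.
Method 2: p ≈ ln(6.332e-14/1.612e-7)/ln(1.612e-7/2.572e-4) ≈ 2.00.
Both orders ≈ 2.0 — effectively the same.

same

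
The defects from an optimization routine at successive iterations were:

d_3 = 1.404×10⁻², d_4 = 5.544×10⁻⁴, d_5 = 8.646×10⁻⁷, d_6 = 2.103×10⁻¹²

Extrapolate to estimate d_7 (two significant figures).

First estimate the order: p ≈ ln(d_6/d_5) / ln(d_5/d_4) = ln(2.103×10⁻¹²/8.646×10⁻⁷)/ln(8.646×10⁻⁷/5.544×10⁻⁴) = ln(2.43234e-06)/ln(0.00155952) ≈ 2.0000.
Then d_7 ≈ d_6·(d_6/d_5)^p = 2.103×10⁻¹²·(2.43234e-06)^2.0000 = 2.103×10⁻¹²·5.91628e-12 ≈ 1.244e-23.

1.2e-23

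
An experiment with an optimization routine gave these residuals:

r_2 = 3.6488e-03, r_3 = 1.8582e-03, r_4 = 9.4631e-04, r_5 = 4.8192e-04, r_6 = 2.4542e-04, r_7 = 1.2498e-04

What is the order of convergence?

1

Consecutive ratios: r_7/r_6 = 1.2498e-04/2.4542e-04 = 0.509249, r_6/r_5 = 2.4542e-04/4.8192e-04 = 0.509255.
p ≈ ln(0.509249)/ln(0.509255) = -0.6748/-0.6748 ≈ 1.00.
So the convergence is linear (order 1).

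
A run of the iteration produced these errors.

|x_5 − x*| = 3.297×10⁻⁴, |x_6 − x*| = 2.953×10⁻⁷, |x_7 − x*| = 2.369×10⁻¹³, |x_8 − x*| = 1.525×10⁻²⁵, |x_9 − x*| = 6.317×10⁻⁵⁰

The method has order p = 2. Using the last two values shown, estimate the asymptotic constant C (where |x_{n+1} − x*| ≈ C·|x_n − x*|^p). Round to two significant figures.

C ≈ |x_9 − x*| / |x_8 − x*|^2
  = 6.317×10⁻⁵⁰ / (1.525×10⁻²⁵)^2
  = 6.317×10⁻⁵⁰ / 2.32562e-50 ≈ 2.7163

2.7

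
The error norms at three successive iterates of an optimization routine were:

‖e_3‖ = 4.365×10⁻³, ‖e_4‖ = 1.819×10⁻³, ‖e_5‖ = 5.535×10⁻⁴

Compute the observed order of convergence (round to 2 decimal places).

p ≈ ln(‖e_5‖/‖e_4‖) / ln(‖e_4‖/‖e_3‖)
  = ln(5.535×10⁻⁴/1.819×10⁻³) / ln(1.819×10⁻³/4.365×10⁻³)
  = ln(0.304288) / ln(0.416724)
  = -1.18978 / -0.87533 ≈ 1.35924

1.36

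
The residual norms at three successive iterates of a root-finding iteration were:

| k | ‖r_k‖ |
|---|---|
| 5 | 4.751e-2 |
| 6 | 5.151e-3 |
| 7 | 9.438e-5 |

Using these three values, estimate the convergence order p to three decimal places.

p ≈ ln(‖r_7‖/‖r_6‖) / ln(‖r_6‖/‖r_5‖)
  = ln(9.438e-5/5.151e-3) / ln(5.151e-3/4.751e-2)
  = ln(0.0183227) / ln(0.108419)
  = -3.999615 / -2.221752 ≈ 1.800208

1.800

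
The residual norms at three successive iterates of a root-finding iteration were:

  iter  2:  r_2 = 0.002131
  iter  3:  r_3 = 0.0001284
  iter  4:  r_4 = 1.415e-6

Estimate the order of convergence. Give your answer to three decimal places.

p ≈ ln(r_4/r_3) / ln(r_3/r_2)
  = ln(1.415e-6/0.0001284) / ln(0.0001284/0.002131)
  = ln(0.0110202) / ln(0.0602534)
  = -4.508025 / -2.809196 ≈ 1.604739

1.605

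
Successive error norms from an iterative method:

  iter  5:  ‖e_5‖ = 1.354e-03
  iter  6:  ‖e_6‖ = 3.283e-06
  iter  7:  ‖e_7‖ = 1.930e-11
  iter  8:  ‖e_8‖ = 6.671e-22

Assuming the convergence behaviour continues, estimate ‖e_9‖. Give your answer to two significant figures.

8.0e-43

First estimate the order: p ≈ ln(‖e_8‖/‖e_7‖) / ln(‖e_7‖/‖e_6‖) = ln(6.671e-22/1.930e-11)/ln(1.930e-11/3.283e-06) = ln(3.45648e-11)/ln(5.87877e-06) ≈ 2.0000.
Then ‖e_9‖ ≈ ‖e_8‖·(‖e_8‖/‖e_7‖)^p = 6.671e-22·(3.45648e-11)^2.0000 = 6.671e-22·1.19473e-21 ≈ 7.97e-43.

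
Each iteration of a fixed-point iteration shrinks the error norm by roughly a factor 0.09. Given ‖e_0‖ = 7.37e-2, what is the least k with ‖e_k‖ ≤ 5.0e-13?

After k steps, ‖e_k‖ ≈ 7.37e-2·0.09^k.
Need 0.09^k ≤ 5.0e-13/7.37e-2 = 6.78426e-12.
k ≥ ln(6.78426e-12)/ln(0.09) = -25.7164/-2.40795 = 10.680.
Smallest integer k = 11.

11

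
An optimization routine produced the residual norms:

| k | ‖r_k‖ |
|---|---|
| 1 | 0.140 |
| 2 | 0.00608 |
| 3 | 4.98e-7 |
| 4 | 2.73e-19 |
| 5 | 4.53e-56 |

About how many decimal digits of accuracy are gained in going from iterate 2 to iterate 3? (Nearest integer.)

Digits gained ≈ log₁₀(‖r_2‖/‖r_3‖) = log₁₀(0.00608/4.98e-7) = log₁₀(12208.8) ≈ 4.087.

4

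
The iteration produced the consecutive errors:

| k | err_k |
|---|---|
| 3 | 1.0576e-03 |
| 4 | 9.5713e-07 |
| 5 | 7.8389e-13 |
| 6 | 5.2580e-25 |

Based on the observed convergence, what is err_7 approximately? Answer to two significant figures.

2.4e-49

First estimate the order: p ≈ ln(err_6/err_5) / ln(err_5/err_4) = ln(5.2580e-25/7.8389e-13)/ln(7.8389e-13/9.5713e-07) = ln(6.70757e-13)/ln(8.19001e-07) ≈ 2.0000.
Then err_7 ≈ err_6·(err_6/err_5)^p = 5.2580e-25·(6.70757e-13)^2.0000 = 5.2580e-25·4.49915e-25 ≈ 2.366e-49.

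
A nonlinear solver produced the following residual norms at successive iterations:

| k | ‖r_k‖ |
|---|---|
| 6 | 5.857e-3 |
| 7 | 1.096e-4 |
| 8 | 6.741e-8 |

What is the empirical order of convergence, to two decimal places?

1.86

p ≈ ln(‖r_8‖/‖r_7‖) / ln(‖r_7‖/‖r_6‖)
  = ln(6.741e-8/1.096e-4) / ln(1.096e-4/5.857e-3)
  = ln(0.000615055) / ln(0.0187127)
  = -7.39380 / -3.97855 ≈ 1.85842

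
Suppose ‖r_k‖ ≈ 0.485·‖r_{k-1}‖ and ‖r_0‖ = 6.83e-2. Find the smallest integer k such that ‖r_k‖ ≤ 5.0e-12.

33

After k steps, ‖r_k‖ ≈ 6.83e-2·0.485^k.
Need 0.485^k ≤ 5.0e-12/6.83e-2 = 7.32064e-11.
k ≥ ln(7.32064e-11)/ln(0.485) = -23.3377/-0.72361 = 32.252.
Smallest integer k = 33.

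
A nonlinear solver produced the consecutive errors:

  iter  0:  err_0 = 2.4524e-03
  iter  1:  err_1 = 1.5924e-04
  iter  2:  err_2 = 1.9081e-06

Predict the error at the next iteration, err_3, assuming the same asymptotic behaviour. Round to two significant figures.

1.5e-9

First estimate the order: p ≈ ln(err_2/err_1) / ln(err_1/err_0) = ln(1.9081e-06/1.5924e-04)/ln(1.5924e-04/2.4524e-03) = ln(0.0119825)/ln(0.0649323) ≈ 1.6180.
Then err_3 ≈ err_2·(err_2/err_1)^p = 1.9081e-06·(0.0119825)^1.6180 = 1.9081e-06·0.000778197 ≈ 1.485e-09.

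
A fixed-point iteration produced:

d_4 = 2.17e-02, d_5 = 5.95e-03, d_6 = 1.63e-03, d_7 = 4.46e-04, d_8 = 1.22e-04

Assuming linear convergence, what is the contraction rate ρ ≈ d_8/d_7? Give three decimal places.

0.274

ρ ≈ d_8/d_7 = 1.22e-04/4.46e-04 = 0.27354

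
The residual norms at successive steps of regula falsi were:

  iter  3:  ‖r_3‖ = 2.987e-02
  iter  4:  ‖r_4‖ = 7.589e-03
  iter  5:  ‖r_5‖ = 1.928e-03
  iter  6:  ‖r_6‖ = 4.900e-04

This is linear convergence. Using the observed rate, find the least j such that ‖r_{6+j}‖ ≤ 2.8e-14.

Rate ρ ≈ ‖r_6‖/‖r_5‖ = 4.900e-04/1.928e-03 = 0.2541.
After j more steps, ‖r_{6+j}‖ ≈ 4.900e-04·ρ^j; need ρ^j ≤ 2.8e-14/4.900e-04 = 5.71429e-11.
j ≥ ln(5.71429e-11)/ln(0.2541) = -23.5855/-1.37003 = 17.215.
So 18 more iterations are needed.

18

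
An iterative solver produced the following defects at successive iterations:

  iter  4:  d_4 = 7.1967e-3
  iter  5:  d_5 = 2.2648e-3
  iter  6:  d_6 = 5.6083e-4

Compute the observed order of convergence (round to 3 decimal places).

p ≈ ln(d_6/d_5) / ln(d_5/d_4)
  = ln(5.6083e-4/2.2648e-3) / ln(2.2648e-3/7.1967e-3)
  = ln(0.247629) / ln(0.3147)
  = -1.395824 / -1.156135 ≈ 1.207319

1.207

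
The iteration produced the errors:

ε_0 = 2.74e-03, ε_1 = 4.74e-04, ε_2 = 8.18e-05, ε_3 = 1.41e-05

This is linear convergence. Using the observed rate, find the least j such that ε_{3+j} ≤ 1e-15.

14

Rate ρ ≈ ε_3/ε_2 = 1.41e-05/8.18e-05 = 0.1724.
After j more steps, ε_{3+j} ≈ 1.41e-05·ρ^j; need ρ^j ≤ 1e-15/1.41e-05 = 7.0922e-11.
j ≥ ln(7.0922e-11)/ln(0.1724) = -23.3694/-1.75794 = 13.294.
So 14 more iterations are needed.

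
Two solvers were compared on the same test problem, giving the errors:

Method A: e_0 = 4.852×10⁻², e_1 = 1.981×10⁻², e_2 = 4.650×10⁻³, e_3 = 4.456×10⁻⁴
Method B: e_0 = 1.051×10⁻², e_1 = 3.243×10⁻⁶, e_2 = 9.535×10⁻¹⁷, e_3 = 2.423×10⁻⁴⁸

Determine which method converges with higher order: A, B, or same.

Method A: p ≈ ln(4.456×10⁻⁴/4.650×10⁻³)/ln(4.650×10⁻³/1.981×10⁻²) ≈ 1.62.
Method B: p ≈ ln(2.423×10⁻⁴⁸/9.535×10⁻¹⁷)/ln(9.535×10⁻¹⁷/3.243×10⁻⁶) ≈ 3.00.
Method B has the higher order (≈3.0 vs ≈1.6).

B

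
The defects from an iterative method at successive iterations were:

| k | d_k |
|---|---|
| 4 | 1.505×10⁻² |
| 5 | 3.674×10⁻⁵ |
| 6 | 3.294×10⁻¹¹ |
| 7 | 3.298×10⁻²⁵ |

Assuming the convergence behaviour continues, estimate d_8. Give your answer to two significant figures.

First estimate the order: p ≈ ln(d_7/d_6) / ln(d_6/d_5) = ln(3.298×10⁻²⁵/3.294×10⁻¹¹)/ln(3.294×10⁻¹¹/3.674×10⁻⁵) = ln(1.00121e-14)/ln(8.9657e-07) ≈ 2.3150.
Then d_8 ≈ d_7·(d_7/d_6)^p = 3.298×10⁻²⁵·(1.00121e-14)^2.3150 = 3.298×10⁻²⁵·3.90136e-33 ≈ 1.287e-57.

1.3e-57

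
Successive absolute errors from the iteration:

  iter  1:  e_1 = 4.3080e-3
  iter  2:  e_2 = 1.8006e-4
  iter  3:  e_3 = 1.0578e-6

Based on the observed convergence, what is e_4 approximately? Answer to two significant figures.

2.6e-10

First estimate the order: p ≈ ln(e_3/e_2) / ln(e_2/e_1) = ln(1.0578e-6/1.8006e-4)/ln(1.8006e-4/4.3080e-3) = ln(0.00587471)/ln(0.0417967) ≈ 1.6180.
Then e_4 ≈ e_3·(e_3/e_2)^p = 1.0578e-6·(0.00587471)^1.6180 = 1.0578e-6·0.000245595 ≈ 2.598e-10.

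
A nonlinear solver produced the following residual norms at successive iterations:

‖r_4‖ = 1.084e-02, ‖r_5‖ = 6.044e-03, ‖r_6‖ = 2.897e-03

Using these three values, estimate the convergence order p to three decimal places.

p ≈ ln(‖r_6‖/‖r_5‖) / ln(‖r_5‖/‖r_4‖)
  = ln(2.897e-03/6.044e-03) / ln(6.044e-03/1.084e-02)
  = ln(0.479318) / ln(0.557565)
  = -0.735391 / -0.584176 ≈ 1.258852

1.259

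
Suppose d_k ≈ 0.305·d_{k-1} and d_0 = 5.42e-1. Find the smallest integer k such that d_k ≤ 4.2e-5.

After k steps, d_k ≈ 5.42e-1·0.305^k.
Need 0.305^k ≤ 4.2e-5/5.42e-1 = 7.74908e-05.
k ≥ ln(7.74908e-05)/ln(0.305) = -9.4654/-1.18744 = 7.971.
Smallest integer k = 8.

8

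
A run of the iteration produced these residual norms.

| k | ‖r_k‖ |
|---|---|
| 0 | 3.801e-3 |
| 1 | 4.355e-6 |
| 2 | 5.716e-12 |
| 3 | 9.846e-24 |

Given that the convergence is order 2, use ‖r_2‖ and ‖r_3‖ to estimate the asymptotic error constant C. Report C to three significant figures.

0.301

C ≈ ‖r_3‖ / ‖r_2‖^2
  = 9.846e-24 / (5.716e-12)^2
  = 9.846e-24 / 3.26727e-23 ≈ 0.30135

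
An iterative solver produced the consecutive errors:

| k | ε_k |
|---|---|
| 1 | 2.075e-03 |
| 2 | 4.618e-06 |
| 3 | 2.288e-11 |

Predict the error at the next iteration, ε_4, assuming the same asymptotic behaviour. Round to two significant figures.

5.6e-22

First estimate the order: p ≈ ln(ε_3/ε_2) / ln(ε_2/ε_1) = ln(2.288e-11/4.618e-06)/ln(4.618e-06/2.075e-03) = ln(4.95453e-06)/ln(0.00222554) ≈ 2.0000.
Then ε_4 ≈ ε_3·(ε_3/ε_2)^p = 2.288e-11·(4.95453e-06)^2.0000 = 2.288e-11·2.45474e-11 ≈ 5.616e-22.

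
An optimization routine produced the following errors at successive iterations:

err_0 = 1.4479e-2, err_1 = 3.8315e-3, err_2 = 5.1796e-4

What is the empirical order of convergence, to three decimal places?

p ≈ ln(err_2/err_1) / ln(err_1/err_0)
  = ln(5.1796e-4/3.8315e-3) / ln(3.8315e-3/1.4479e-2)
  = ln(0.135185) / ln(0.264625)
  = -2.001111 / -1.329442 ≈ 1.505226

1.505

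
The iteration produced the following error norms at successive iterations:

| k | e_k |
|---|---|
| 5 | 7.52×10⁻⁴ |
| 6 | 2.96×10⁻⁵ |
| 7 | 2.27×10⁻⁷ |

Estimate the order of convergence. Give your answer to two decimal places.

p ≈ ln(e_7/e_6) / ln(e_6/e_5)
  = ln(2.27×10⁻⁷/2.96×10⁻⁵) / ln(2.96×10⁻⁵/7.52×10⁻⁴)
  = ln(0.00766892) / ln(0.0393617)
  = -4.87058 / -3.23496 ≈ 1.50561

1.51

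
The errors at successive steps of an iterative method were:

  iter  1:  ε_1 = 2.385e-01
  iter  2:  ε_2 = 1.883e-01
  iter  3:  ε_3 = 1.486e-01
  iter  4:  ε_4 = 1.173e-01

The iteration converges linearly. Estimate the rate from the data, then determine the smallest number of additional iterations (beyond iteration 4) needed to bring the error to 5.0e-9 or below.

72

Rate ρ ≈ ε_4/ε_3 = 1.173e-01/1.486e-01 = 0.7894.
After j more steps, ε_{4+j} ≈ 1.173e-01·ρ^j; need ρ^j ≤ 5.0e-9/1.173e-01 = 4.26257e-08.
j ≥ ln(4.26257e-08)/ln(0.7894) = -16.9708/-0.23648 = 71.764.
So 72 more iterations are needed.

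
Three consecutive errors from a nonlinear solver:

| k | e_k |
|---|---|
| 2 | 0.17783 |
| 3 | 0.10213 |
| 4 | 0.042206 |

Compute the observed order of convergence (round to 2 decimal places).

1.59

p ≈ ln(e_4/e_3) / ln(e_3/e_2)
  = ln(0.042206/0.10213) / ln(0.10213/0.17783)
  = ln(0.413258) / ln(0.574313)
  = -0.88368 / -0.55458 ≈ 1.59342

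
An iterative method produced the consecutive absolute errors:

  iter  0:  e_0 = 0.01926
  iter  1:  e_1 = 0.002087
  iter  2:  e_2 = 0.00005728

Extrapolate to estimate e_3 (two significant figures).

1.7e-7

First estimate the order: p ≈ ln(e_2/e_1) / ln(e_1/e_0) = ln(0.00005728/0.002087)/ln(0.002087/0.01926) = ln(0.0274461)/ln(0.108359) ≈ 1.6179.
Then e_3 ≈ e_2·(e_2/e_1)^p = 0.00005728·(0.0274461)^1.6179 = 0.00005728·0.0029759 ≈ 1.705e-07.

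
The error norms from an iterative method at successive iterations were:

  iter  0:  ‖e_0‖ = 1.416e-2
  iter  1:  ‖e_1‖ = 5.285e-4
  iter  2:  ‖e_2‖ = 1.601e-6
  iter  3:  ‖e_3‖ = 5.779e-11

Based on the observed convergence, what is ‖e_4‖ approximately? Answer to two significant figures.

First estimate the order: p ≈ ln(‖e_3‖/‖e_2‖) / ln(‖e_2‖/‖e_1‖) = ln(5.779e-11/1.601e-6)/ln(1.601e-6/5.285e-4) = ln(3.60962e-05)/ln(0.00302933) ≈ 1.7639.
Then ‖e_4‖ ≈ ‖e_3‖·(‖e_3‖/‖e_2‖)^p = 5.779e-11·(3.60962e-05)^1.7639 = 5.779e-11·1.45816e-08 ≈ 8.427e-19.

8.4e-19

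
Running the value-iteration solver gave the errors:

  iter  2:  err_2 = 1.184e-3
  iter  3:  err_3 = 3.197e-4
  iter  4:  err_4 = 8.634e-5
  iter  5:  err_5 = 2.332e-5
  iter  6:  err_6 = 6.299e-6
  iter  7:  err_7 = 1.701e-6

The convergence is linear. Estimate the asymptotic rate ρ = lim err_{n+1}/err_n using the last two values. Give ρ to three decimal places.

0.270

ρ ≈ err_7/err_6 = 1.701e-6/6.299e-6 = 0.27004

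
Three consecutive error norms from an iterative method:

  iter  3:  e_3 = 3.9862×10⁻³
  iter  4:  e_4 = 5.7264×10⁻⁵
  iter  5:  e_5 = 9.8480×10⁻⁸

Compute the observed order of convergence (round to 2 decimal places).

1.50

p ≈ ln(e_5/e_4) / ln(e_4/e_3)
  = ln(9.8480×10⁻⁸/5.7264×10⁻⁵) / ln(5.7264×10⁻⁵/3.9862×10⁻³)
  = ln(0.00171975) / ln(0.0143656)
  = -6.36558 / -4.24292 ≈ 1.50028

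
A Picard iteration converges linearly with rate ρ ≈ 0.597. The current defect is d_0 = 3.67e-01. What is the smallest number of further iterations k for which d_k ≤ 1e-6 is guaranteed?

After k steps, d_k ≈ 3.67e-01·0.597^k.
Need 0.597^k ≤ 1e-6/3.67e-01 = 2.7248e-06.
k ≥ ln(2.7248e-06)/ln(0.597) = -12.8131/-0.51584 = 24.839.
Smallest integer k = 25.

25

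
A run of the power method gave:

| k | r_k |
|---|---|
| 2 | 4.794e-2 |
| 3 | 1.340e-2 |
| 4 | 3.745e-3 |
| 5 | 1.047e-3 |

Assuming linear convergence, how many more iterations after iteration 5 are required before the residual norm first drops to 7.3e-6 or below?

4

Rate ρ ≈ r_5/r_4 = 1.047e-3/3.745e-3 = 0.2796.
After j more steps, r_{5+j} ≈ 1.047e-3·ρ^j; need ρ^j ≤ 7.3e-6/1.047e-3 = 0.0069723.
j ≥ ln(0.0069723)/ln(0.2796) = -4.9658/-1.27440 = 3.897.
So 4 more iterations are needed.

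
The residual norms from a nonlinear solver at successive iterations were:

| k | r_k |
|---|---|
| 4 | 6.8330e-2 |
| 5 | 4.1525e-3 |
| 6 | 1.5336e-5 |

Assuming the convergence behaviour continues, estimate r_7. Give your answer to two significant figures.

2.1e-10

First estimate the order: p ≈ ln(r_6/r_5) / ln(r_5/r_4) = ln(1.5336e-5/4.1525e-3)/ln(4.1525e-3/6.8330e-2) = ln(0.0036932)/ln(0.0607713) ≈ 2.0000.
Then r_7 ≈ r_6·(r_6/r_5)^p = 1.5336e-5·(0.0036932)^2.0000 = 1.5336e-5·1.36397e-05 ≈ 2.092e-10.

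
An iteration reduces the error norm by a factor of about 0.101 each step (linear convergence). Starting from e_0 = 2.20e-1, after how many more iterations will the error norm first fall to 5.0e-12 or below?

11

After k steps, e_k ≈ 2.20e-1·0.101^k.
Need 0.101^k ≤ 5.0e-12/2.20e-1 = 2.27273e-11.
k ≥ ln(2.27273e-11)/ln(0.101) = -24.5075/-2.29263 = 10.690.
Smallest integer k = 11.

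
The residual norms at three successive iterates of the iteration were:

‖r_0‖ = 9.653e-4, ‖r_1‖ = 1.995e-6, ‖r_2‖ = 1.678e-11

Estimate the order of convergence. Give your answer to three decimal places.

p ≈ ln(‖r_2‖/‖r_1‖) / ln(‖r_1‖/‖r_0‖)
  = ln(1.678e-11/1.995e-6) / ln(1.995e-6/9.653e-4)
  = ln(8.41103e-06) / ln(0.00206672)
  = -11.685967 / -6.181792 ≈ 1.890385

1.890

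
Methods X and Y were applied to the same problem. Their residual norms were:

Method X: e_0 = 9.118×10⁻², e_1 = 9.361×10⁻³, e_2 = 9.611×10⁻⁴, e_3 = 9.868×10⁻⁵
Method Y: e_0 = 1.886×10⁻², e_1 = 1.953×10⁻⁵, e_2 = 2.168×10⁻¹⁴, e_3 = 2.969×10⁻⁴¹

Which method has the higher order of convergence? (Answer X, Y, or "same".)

Method X: p ≈ ln(9.868×10⁻⁵/9.611×10⁻⁴)/ln(9.611×10⁻⁴/9.361×10⁻³) ≈ 1.00.
Method Y: p ≈ ln(2.969×10⁻⁴¹/2.168×10⁻¹⁴)/ln(2.168×10⁻¹⁴/1.953×10⁻⁵) ≈ 3.00.
Method Y has the higher order (≈3.0 vs ≈1.0).

Y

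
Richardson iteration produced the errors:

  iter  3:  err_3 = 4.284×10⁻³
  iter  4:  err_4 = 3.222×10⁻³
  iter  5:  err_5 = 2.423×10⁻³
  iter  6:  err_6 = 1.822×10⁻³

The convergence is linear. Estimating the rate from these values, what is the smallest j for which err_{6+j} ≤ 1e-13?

Rate ρ ≈ err_6/err_5 = 1.822×10⁻³/2.423×10⁻³ = 0.7520.
After j more steps, err_{6+j} ≈ 1.822×10⁻³·ρ^j; need ρ^j ≤ 1e-13/1.822×10⁻³ = 5.48847e-11.
j ≥ ln(5.48847e-11)/ln(0.7520) = -23.6258/-0.28502 = 82.892.
So 83 more iterations are needed.

83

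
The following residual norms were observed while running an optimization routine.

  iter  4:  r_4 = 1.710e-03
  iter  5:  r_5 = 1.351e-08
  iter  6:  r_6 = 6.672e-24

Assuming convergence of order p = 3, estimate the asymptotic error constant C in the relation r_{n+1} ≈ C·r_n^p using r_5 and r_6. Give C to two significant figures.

C ≈ r_6 / r_5^3
  = 6.672e-24 / (1.351e-08)^3
  = 6.672e-24 / 2.46585e-24 ≈ 2.7058

2.7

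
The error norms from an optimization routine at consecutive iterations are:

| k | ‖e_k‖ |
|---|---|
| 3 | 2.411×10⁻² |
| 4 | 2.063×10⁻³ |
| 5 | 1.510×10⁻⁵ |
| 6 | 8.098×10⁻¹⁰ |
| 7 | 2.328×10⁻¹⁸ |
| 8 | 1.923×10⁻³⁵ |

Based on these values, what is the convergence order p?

Consecutive ratios: ‖e_8‖/‖e_7‖ = 1.923×10⁻³⁵/2.328×10⁻¹⁸ = 8.26031e-18, ‖e_7‖/‖e_6‖ = 2.328×10⁻¹⁸/8.098×10⁻¹⁰ = 2.87478e-09.
p ≈ ln(8.26031e-18)/ln(2.87478e-09) = -39.3351/-19.6673 ≈ 2.00.
So the convergence is quadratic (order 2).

2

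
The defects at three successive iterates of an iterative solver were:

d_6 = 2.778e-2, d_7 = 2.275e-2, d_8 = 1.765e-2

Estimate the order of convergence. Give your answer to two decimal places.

p ≈ ln(d_8/d_7) / ln(d_7/d_6)
  = ln(1.765e-2/2.275e-2) / ln(2.275e-2/2.778e-2)
  = ln(0.775824) / ln(0.818934)
  = -0.25383 / -0.19975 ≈ 1.27074

1.27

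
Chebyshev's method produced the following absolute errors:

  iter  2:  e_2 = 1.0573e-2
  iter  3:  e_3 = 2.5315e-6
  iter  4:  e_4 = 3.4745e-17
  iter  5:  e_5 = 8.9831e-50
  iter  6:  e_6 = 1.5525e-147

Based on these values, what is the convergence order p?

Consecutive ratios: e_6/e_5 = 1.5525e-147/8.9831e-50 = 1.72825e-98, e_5/e_4 = 8.9831e-50/3.4745e-17 = 2.58544e-33.
p ≈ ln(1.72825e-98)/ln(2.58544e-33) = -225.1062/-75.0354 ≈ 3.00.
So the convergence is cubic (order 3).

3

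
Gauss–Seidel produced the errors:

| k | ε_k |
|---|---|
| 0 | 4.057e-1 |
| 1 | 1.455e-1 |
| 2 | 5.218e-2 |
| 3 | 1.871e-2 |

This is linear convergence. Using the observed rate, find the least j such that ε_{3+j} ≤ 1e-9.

Rate ρ ≈ ε_3/ε_2 = 1.871e-2/5.218e-2 = 0.3586.
After j more steps, ε_{3+j} ≈ 1.871e-2·ρ^j; need ρ^j ≤ 1e-9/1.871e-2 = 5.34474e-08.
j ≥ ln(5.34474e-08)/ln(0.3586) = -16.7446/-1.02555 = 16.327.
So 17 more iterations are needed.

17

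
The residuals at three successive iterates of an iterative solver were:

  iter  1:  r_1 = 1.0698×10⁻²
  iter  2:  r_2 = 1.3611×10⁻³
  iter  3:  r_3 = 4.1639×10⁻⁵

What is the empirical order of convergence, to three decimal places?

1.691

p ≈ ln(r_3/r_2) / ln(r_2/r_1)
  = ln(4.1639×10⁻⁵/1.3611×10⁻³) / ln(1.3611×10⁻³/1.0698×10⁻²)
  = ln(0.0305922) / ln(0.127229)
  = -3.487010 / -2.061767 ≈ 1.691273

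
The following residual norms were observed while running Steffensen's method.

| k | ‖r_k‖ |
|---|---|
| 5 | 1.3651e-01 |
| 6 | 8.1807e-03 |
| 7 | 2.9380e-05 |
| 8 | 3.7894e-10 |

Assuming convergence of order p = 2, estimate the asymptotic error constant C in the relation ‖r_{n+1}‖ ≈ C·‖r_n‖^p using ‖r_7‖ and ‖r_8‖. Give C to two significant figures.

0.44

C ≈ ‖r_8‖ / ‖r_7‖^2
  = 3.7894e-10 / (2.9380e-05)^2
  = 3.7894e-10 / 8.63184e-10 ≈ 0.439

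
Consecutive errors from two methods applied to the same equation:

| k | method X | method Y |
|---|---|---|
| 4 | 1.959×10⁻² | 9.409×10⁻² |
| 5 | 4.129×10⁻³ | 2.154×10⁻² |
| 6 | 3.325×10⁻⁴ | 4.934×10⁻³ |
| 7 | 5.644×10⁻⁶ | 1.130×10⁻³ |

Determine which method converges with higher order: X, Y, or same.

X

Method X: p ≈ ln(5.644×10⁻⁶/3.325×10⁻⁴)/ln(3.325×10⁻⁴/4.129×10⁻³) ≈ 1.62.
Method Y: p ≈ ln(1.130×10⁻³/4.934×10⁻³)/ln(4.934×10⁻³/2.154×10⁻²) ≈ 1.00.
Method X has the higher order (≈1.6 vs ≈1.0).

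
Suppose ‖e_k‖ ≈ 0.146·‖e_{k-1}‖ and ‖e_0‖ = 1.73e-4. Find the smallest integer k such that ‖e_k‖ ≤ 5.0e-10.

7

After k steps, ‖e_k‖ ≈ 1.73e-4·0.146^k.
Need 0.146^k ≤ 5.0e-10/1.73e-4 = 2.89017e-06.
k ≥ ln(2.89017e-06)/ln(0.146) = -12.7542/-1.92415 = 6.628.
Smallest integer k = 7.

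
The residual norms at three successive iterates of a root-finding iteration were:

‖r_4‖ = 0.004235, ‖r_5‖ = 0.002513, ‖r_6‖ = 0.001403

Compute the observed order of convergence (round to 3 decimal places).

1.117

p ≈ ln(‖r_6‖/‖r_5‖) / ln(‖r_5‖/‖r_4‖)
  = ln(0.001403/0.002513) / ln(0.002513/0.004235)
  = ln(0.558297) / ln(0.593388)
  = -0.582864 / -0.521907 ≈ 1.116797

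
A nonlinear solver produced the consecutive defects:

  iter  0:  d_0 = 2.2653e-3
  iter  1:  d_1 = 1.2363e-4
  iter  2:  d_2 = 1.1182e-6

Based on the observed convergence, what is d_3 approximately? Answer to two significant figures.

5.5e-10

First estimate the order: p ≈ ln(d_2/d_1) / ln(d_1/d_0) = ln(1.1182e-6/1.2363e-4)/ln(1.2363e-4/2.2653e-3) = ln(0.00904473)/ln(0.0545756) ≈ 1.6181.
Then d_3 ≈ d_2·(d_2/d_1)^p = 1.1182e-6·(0.00904473)^1.6181 = 1.1182e-6·0.000493451 ≈ 5.518e-10.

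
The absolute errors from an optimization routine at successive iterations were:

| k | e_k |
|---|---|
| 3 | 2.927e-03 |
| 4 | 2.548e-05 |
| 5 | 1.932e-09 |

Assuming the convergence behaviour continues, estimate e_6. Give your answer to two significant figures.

1.1e-17

First estimate the order: p ≈ ln(e_5/e_4) / ln(e_4/e_3) = ln(1.932e-09/2.548e-05)/ln(2.548e-05/2.927e-03) = ln(7.58242e-05)/ln(0.00870516) ≈ 1.9999.
Then e_6 ≈ e_5·(e_5/e_4)^p = 1.932e-09·(7.58242e-05)^1.9999 = 1.932e-09·5.75477e-09 ≈ 1.112e-17.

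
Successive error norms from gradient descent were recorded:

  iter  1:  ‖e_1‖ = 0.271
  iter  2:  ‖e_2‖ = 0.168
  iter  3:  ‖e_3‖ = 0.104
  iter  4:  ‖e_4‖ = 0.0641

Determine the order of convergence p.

Consecutive ratios: ‖e_4‖/‖e_3‖ = 0.0641/0.104 = 0.616346, ‖e_3‖/‖e_2‖ = 0.104/0.168 = 0.619048.
p ≈ ln(0.616346)/ln(0.619048) = -0.4839/-0.4796 ≈ 1.01.
So the convergence is linear (order 1).

1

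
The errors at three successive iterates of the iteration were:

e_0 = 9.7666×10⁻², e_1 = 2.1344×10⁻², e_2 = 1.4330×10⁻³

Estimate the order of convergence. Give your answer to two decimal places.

p ≈ ln(e_2/e_1) / ln(e_1/e_0)
  = ln(1.4330×10⁻³/2.1344×10⁻²) / ln(2.1344×10⁻²/9.7666×10⁻²)
  = ln(0.0671383) / ln(0.218541)
  = -2.70100 / -1.52078 ≈ 1.77606

1.78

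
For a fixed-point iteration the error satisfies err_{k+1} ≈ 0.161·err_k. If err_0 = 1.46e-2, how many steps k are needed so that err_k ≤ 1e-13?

After k steps, err_k ≈ 1.46e-2·0.161^k.
Need 0.161^k ≤ 1e-13/1.46e-2 = 6.84932e-12.
k ≥ ln(6.84932e-12)/ln(0.161) = -25.7069/-1.82635 = 14.076.
Smallest integer k = 15.

15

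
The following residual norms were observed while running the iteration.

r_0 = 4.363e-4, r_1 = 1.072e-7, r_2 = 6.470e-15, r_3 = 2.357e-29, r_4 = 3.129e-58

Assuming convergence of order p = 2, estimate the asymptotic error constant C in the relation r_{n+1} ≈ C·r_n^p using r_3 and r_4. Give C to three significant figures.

0.563

C ≈ r_4 / r_3^2
  = 3.129e-58 / (2.357e-29)^2
  = 3.129e-58 / 5.55545e-58 ≈ 0.56323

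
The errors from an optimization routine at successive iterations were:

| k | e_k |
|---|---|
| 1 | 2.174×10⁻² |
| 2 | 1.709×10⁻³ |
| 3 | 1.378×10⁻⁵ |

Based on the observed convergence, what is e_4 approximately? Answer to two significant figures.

First estimate the order: p ≈ ln(e_3/e_2) / ln(e_2/e_1) = ln(1.378×10⁻⁵/1.709×10⁻³)/ln(1.709×10⁻³/2.174×10⁻²) = ln(0.00806319)/ln(0.0786109) ≈ 1.8954.
Then e_4 ≈ e_3·(e_3/e_2)^p = 1.378×10⁻⁵·(0.00806319)^1.8954 = 1.378×10⁻⁵·0.000107645 ≈ 1.483e-09.

1.5e-9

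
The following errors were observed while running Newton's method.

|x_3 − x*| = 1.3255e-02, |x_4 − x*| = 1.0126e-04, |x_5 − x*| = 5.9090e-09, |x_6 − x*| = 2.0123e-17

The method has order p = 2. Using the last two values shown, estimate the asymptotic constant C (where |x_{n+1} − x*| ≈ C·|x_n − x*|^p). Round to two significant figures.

C ≈ |x_6 − x*| / |x_5 − x*|^2
  = 2.0123e-17 / (5.9090e-09)^2
  = 2.0123e-17 / 3.49163e-17 ≈ 0.57632

0.58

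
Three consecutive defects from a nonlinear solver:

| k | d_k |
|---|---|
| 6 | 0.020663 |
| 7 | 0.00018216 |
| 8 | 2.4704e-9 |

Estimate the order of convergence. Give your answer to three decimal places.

2.369

p ≈ ln(d_8/d_7) / ln(d_7/d_6)
  = ln(2.4704e-9/0.00018216) / ln(0.00018216/0.020663)
  = ln(1.35617e-05) / ln(0.00881576)
  = -11.208261 / -4.731214 ≈ 2.369003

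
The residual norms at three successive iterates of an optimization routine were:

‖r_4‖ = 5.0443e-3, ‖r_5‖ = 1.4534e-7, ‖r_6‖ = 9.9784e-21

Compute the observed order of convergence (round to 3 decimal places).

p ≈ ln(‖r_6‖/‖r_5‖) / ln(‖r_5‖/‖r_4‖)
  = ln(9.9784e-21/1.4534e-7) / ln(1.4534e-7/5.0443e-3)
  = ln(6.86556e-14) / ln(2.88127e-05)
  = -30.309674 / -10.454694 ≈ 2.899145

2.899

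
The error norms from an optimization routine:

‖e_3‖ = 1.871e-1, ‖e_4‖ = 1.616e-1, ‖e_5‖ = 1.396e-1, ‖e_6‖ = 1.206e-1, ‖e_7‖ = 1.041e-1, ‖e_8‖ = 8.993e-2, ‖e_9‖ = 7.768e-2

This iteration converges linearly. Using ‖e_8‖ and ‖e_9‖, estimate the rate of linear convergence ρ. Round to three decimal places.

ρ ≈ ‖e_9‖/‖e_8‖ = 7.768e-2/8.993e-2 = 0.86378

0.864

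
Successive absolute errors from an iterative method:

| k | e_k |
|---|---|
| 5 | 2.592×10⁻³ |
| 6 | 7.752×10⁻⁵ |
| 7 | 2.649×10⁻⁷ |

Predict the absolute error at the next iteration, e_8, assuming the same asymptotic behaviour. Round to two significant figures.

First estimate the order: p ≈ ln(e_7/e_6) / ln(e_6/e_5) = ln(2.649×10⁻⁷/7.752×10⁻⁵)/ln(7.752×10⁻⁵/2.592×10⁻³) = ln(0.00341718)/ln(0.0299074) ≈ 1.6181.
Then e_8 ≈ e_7·(e_7/e_6)^p = 2.649×10⁻⁷·(0.00341718)^1.6181 = 2.649×10⁻⁷·0.000102148 ≈ 2.706e-11.

2.7e-11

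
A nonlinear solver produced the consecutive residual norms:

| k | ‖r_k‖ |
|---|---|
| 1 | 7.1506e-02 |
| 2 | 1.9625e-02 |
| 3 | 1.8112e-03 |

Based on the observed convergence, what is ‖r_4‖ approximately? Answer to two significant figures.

First estimate the order: p ≈ ln(‖r_3‖/‖r_2‖) / ln(‖r_2‖/‖r_1‖) = ln(1.8112e-03/1.9625e-02)/ln(1.9625e-02/7.1506e-02) = ln(0.0922904)/ln(0.274452) ≈ 1.8429.
Then ‖r_4‖ ≈ ‖r_3‖·(‖r_3‖/‖r_2‖)^p = 1.8112e-03·(0.0922904)^1.8429 = 1.8112e-03·0.0123847 ≈ 2.243e-05.

2.2e-5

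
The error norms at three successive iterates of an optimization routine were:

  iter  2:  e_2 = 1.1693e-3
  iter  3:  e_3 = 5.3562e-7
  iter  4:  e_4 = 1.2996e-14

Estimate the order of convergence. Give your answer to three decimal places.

p ≈ ln(e_4/e_3) / ln(e_3/e_2)
  = ln(1.2996e-14/5.3562e-7) / ln(5.3562e-7/1.1693e-3)
  = ln(2.42635e-08) / ln(0.000458069)
  = -17.534293 / -7.688491 ≈ 2.280590

2.281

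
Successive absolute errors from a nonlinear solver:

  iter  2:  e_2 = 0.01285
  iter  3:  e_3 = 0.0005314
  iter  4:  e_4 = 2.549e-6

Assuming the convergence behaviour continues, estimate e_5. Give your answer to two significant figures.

First estimate the order: p ≈ ln(e_4/e_3) / ln(e_3/e_2) = ln(2.549e-6/0.0005314)/ln(0.0005314/0.01285) = ln(0.00479676)/ln(0.0413541) ≈ 1.6762.
Then e_5 ≈ e_4·(e_4/e_3)^p = 2.549e-6·(0.00479676)^1.6762 = 2.549e-6·0.00012966 ≈ 3.305e-10.

3.3e-10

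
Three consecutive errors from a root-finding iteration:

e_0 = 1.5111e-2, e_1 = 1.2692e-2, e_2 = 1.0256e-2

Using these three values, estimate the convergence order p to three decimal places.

p ≈ ln(e_2/e_1) / ln(e_1/e_0)
  = ln(1.0256e-2/1.2692e-2) / ln(1.2692e-2/1.5111e-2)
  = ln(0.808068) / ln(0.839918)
  = -0.213109 / -0.174451 ≈ 1.221598

1.222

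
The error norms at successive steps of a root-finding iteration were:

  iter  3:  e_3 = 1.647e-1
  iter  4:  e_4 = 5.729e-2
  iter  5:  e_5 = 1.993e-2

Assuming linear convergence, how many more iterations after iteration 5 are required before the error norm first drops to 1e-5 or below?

8

Rate ρ ≈ e_5/e_4 = 1.993e-2/5.729e-2 = 0.3479.
After j more steps, e_{5+j} ≈ 1.993e-2·ρ^j; need ρ^j ≤ 1e-5/1.993e-2 = 0.000501756.
j ≥ ln(0.000501756)/ln(0.3479) = -7.5974/-1.05584 = 7.196.
So 8 more iterations are needed.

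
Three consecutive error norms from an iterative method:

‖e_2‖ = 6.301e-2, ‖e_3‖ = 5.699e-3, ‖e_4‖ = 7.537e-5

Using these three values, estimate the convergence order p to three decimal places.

p ≈ ln(‖e_4‖/‖e_3‖) / ln(‖e_3‖/‖e_2‖)
  = ln(7.537e-5/5.699e-3) / ln(5.699e-3/6.301e-2)
  = ln(0.0132251) / ln(0.090446)
  = -4.325639 / -2.403002 ≈ 1.800098

1.800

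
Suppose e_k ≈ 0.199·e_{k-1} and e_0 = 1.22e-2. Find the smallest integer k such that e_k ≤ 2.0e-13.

After k steps, e_k ≈ 1.22e-2·0.199^k.
Need 0.199^k ≤ 2.0e-13/1.22e-2 = 1.63934e-11.
k ≥ ln(1.63934e-11)/ln(0.199) = -24.8341/-1.61445 = 15.382.
Smallest integer k = 16.

16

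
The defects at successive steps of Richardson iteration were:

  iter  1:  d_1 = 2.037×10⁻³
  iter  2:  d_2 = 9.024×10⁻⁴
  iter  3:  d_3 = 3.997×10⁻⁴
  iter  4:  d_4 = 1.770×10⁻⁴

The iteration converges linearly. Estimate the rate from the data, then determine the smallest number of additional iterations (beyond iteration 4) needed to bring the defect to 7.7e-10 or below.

16

Rate ρ ≈ d_4/d_3 = 1.770×10⁻⁴/3.997×10⁻⁴ = 0.4428.
After j more steps, d_{4+j} ≈ 1.770×10⁻⁴·ρ^j; need ρ^j ≤ 7.7e-10/1.770×10⁻⁴ = 4.35028e-06.
j ≥ ln(4.35028e-06)/ln(0.4428) = -12.3453/-0.81464 = 15.154.
So 16 more iterations are needed.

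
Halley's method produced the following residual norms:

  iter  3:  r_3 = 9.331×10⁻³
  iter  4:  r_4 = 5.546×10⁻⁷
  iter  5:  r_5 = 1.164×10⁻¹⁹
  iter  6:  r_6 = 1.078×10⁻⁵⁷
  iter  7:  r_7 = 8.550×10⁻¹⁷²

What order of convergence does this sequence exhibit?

Consecutive ratios: r_7/r_6 = 8.550×10⁻¹⁷²/1.078×10⁻⁵⁷ = 7.93135e-115, r_6/r_5 = 1.078×10⁻⁵⁷/1.164×10⁻¹⁹ = 9.26117e-39.
p ≈ ln(7.93135e-115)/ln(9.26117e-39) = -262.7265/-87.5750 ≈ 3.00.
So the convergence is cubic (order 3).

3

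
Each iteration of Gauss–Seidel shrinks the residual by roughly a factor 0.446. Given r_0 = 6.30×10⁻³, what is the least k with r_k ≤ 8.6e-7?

After k steps, r_k ≈ 6.30×10⁻³·0.446^k.
Need 0.446^k ≤ 8.6e-7/6.30×10⁻³ = 0.000136508.
k ≥ ln(0.000136508)/ln(0.446) = -8.8991/-0.80744 = 11.021.
Smallest integer k = 12.

12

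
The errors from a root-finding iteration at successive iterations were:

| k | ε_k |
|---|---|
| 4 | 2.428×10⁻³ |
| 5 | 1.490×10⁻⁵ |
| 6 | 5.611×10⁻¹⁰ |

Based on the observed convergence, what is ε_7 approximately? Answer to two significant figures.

8.0e-19

First estimate the order: p ≈ ln(ε_6/ε_5) / ln(ε_5/ε_4) = ln(5.611×10⁻¹⁰/1.490×10⁻⁵)/ln(1.490×10⁻⁵/2.428×10⁻³) = ln(3.76577e-05)/ln(0.00613674) ≈ 2.0000.
Then ε_7 ≈ ε_6·(ε_6/ε_5)^p = 5.611×10⁻¹⁰·(3.76577e-05)^2.0000 = 5.611×10⁻¹⁰·1.4181e-09 ≈ 7.957e-19.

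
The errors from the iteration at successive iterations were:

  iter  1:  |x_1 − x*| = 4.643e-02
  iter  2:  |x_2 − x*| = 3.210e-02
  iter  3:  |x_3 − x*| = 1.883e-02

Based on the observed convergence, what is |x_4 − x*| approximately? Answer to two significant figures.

First estimate the order: p ≈ ln(|x_3 − x*|/|x_2 − x*|) / ln(|x_2 − x*|/|x_1 − x*|) = ln(1.883e-02/3.210e-02)/ln(3.210e-02/4.643e-02) = ln(0.586604)/ln(0.691363) ≈ 1.4452.
Then |x_4 − x*| ≈ |x_3 − x*|·(|x_3 − x*|/|x_2 − x*|)^p = 1.883e-02·(0.586604)^1.4452 = 1.883e-02·0.462607 ≈ 0.008711.

8.7e-3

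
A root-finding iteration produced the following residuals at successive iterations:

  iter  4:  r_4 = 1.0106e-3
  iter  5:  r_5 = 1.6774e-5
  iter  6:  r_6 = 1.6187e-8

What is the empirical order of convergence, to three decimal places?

1.694

p ≈ ln(r_6/r_5) / ln(r_5/r_4)
  = ln(1.6187e-8/1.6774e-5) / ln(1.6774e-5/1.0106e-3)
  = ln(0.000965005) / ln(0.0165981)
  = -6.943377 / -4.098467 ≈ 1.694140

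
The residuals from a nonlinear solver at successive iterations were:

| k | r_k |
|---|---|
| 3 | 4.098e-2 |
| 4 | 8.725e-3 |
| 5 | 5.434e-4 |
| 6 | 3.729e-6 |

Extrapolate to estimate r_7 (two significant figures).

First estimate the order: p ≈ ln(r_6/r_5) / ln(r_5/r_4) = ln(3.729e-6/5.434e-4)/ln(5.434e-4/8.725e-3) = ln(0.00686235)/ln(0.0622808) ≈ 1.7945.
Then r_7 ≈ r_6·(r_6/r_5)^p = 3.729e-6·(0.00686235)^1.7945 = 3.729e-6·0.000131084 ≈ 4.888e-10.

4.9e-10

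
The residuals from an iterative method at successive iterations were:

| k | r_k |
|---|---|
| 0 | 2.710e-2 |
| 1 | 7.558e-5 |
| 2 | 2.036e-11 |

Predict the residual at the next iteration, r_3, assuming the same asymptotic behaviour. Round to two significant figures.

First estimate the order: p ≈ ln(r_2/r_1) / ln(r_1/r_0) = ln(2.036e-11/7.558e-5)/ln(7.558e-5/2.710e-2) = ln(2.69383e-07)/ln(0.00278893) ≈ 2.5717.
Then r_3 ≈ r_2·(r_2/r_1)^p = 2.036e-11·(2.69383e-07)^2.5717 = 2.036e-11·1.27316e-17 ≈ 2.592e-28.

2.6e-28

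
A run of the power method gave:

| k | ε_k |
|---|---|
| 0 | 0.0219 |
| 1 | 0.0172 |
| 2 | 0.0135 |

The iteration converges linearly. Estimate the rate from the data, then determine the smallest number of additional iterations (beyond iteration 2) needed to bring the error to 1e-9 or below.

68

Rate ρ ≈ ε_2/ε_1 = 0.0135/0.0172 = 0.7849.
After j more steps, ε_{2+j} ≈ 0.0135·ρ^j; need ρ^j ≤ 1e-9/0.0135 = 7.40741e-08.
j ≥ ln(7.40741e-08)/ln(0.7849) = -16.4182/-0.24220 = 67.788.
So 68 more iterations are needed.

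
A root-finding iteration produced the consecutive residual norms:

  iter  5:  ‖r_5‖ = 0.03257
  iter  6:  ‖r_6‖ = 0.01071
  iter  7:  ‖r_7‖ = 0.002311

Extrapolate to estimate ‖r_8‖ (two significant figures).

First estimate the order: p ≈ ln(‖r_7‖/‖r_6‖) / ln(‖r_6‖/‖r_5‖) = ln(0.002311/0.01071)/ln(0.01071/0.03257) = ln(0.21578)/ln(0.32883) ≈ 1.3788.
Then ‖r_8‖ ≈ ‖r_7‖·(‖r_7‖/‖r_6‖)^p = 0.002311·(0.21578)^1.3788 = 0.002311·0.120708 ≈ 0.000279.

2.8e-4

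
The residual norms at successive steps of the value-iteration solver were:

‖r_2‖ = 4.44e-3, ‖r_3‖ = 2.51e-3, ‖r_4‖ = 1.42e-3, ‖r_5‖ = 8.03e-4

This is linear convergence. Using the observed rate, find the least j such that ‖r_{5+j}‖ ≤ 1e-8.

20

Rate ρ ≈ ‖r_5‖/‖r_4‖ = 8.03e-4/1.42e-3 = 0.5655.
After j more steps, ‖r_{5+j}‖ ≈ 8.03e-4·ρ^j; need ρ^j ≤ 1e-8/8.03e-4 = 1.24533e-05.
j ≥ ln(1.24533e-05)/ln(0.5655) = -11.2935/-0.57004 = 19.812.
So 20 more iterations are needed.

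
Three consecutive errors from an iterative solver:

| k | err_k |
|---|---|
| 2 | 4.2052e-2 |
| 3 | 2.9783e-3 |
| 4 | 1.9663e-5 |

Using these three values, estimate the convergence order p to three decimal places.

1.896

p ≈ ln(err_4/err_3) / ln(err_3/err_2)
  = ln(1.9663e-5/2.9783e-3) / ln(2.9783e-3/4.2052e-2)
  = ln(0.00660209) / ln(0.0708242)
  = -5.020369 / -2.647555 ≈ 1.896228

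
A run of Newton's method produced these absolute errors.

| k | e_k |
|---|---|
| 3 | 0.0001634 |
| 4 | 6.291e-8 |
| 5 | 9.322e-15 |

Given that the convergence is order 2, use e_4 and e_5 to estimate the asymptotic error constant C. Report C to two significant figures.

C ≈ e_5 / e_4^2
  = 9.322e-15 / (6.291e-8)^2
  = 9.322e-15 / 3.95767e-15 ≈ 2.3554

2.4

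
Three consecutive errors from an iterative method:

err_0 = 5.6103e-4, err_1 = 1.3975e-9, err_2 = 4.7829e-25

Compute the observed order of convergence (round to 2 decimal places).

p ≈ ln(err_2/err_1) / ln(err_1/err_0)
  = ln(4.7829e-25/1.3975e-9) / ln(1.3975e-9/5.6103e-4)
  = ln(3.42247e-16) / ln(2.49095e-06)
  = -35.61100 / -12.90285 ≈ 2.75993

2.76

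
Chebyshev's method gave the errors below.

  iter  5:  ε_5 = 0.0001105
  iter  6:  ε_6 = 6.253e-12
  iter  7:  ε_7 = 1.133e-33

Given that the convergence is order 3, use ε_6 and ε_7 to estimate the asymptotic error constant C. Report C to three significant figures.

4.63

C ≈ ε_7 / ε_6^3
  = 1.133e-33 / (6.253e-12)^3
  = 1.133e-33 / 2.44492e-34 ≈ 4.6341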